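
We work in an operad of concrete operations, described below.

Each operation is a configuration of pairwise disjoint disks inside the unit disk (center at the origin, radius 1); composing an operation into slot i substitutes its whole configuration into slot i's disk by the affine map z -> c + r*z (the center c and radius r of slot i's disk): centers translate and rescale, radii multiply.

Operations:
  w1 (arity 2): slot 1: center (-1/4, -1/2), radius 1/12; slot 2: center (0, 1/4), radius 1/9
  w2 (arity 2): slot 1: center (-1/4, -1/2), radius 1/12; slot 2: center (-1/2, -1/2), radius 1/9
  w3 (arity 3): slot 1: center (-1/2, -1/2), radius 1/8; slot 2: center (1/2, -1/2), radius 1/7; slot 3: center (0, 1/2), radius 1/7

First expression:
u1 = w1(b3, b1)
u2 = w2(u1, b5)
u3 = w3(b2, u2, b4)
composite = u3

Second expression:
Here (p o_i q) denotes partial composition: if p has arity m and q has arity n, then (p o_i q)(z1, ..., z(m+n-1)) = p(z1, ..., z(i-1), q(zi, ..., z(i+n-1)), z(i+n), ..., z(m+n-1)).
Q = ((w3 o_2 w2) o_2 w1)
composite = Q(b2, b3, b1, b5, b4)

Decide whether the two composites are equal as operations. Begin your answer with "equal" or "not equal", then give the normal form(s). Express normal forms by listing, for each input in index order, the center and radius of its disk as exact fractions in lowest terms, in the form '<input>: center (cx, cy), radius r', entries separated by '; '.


equal; both compose to b1: center (13/28, -191/336), radius 1/756; b2: center (-1/2, -1/2), radius 1/8; b3: center (155/336, -97/168), radius 1/1008; b4: center (0, 1/2), radius 1/7; b5: center (3/7, -4/7), radius 1/63

Normal form of the first expression: b1: center (13/28, -191/336), radius 1/756; b2: center (-1/2, -1/2), radius 1/8; b3: center (155/336, -97/168), radius 1/1008; b4: center (0, 1/2), radius 1/7; b5: center (3/7, -4/7), radius 1/63
Normal form of the second expression: b1: center (13/28, -191/336), radius 1/756; b2: center (-1/2, -1/2), radius 1/8; b3: center (155/336, -97/168), radius 1/1008; b4: center (0, 1/2), radius 1/7; b5: center (3/7, -4/7), radius 1/63
Same normal form: equal.


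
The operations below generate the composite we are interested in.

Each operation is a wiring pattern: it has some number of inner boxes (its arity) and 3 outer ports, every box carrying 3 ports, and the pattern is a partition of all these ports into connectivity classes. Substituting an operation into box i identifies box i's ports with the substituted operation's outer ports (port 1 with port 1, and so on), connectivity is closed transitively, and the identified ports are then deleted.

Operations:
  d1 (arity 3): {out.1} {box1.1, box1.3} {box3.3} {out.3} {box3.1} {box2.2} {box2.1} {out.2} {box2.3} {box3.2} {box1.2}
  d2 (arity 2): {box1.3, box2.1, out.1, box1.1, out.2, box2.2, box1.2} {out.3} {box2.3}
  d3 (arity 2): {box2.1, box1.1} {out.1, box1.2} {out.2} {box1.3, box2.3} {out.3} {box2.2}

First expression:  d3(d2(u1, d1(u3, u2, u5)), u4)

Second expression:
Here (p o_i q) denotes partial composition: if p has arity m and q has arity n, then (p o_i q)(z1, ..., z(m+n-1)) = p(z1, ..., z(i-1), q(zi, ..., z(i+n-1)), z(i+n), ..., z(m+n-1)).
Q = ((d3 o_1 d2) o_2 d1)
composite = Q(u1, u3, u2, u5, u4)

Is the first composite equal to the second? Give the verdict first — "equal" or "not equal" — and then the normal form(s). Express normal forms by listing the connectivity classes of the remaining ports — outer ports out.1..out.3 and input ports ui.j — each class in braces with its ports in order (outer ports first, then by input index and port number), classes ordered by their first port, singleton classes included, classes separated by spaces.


equal; the common form is {out.1, u1.1, u1.2, u1.3, u4.1} {out.2} {out.3} {u2.1} {u2.2} {u2.3} {u3.1, u3.3} {u3.2} {u4.2} {u4.3} {u5.1} {u5.2} {u5.3}


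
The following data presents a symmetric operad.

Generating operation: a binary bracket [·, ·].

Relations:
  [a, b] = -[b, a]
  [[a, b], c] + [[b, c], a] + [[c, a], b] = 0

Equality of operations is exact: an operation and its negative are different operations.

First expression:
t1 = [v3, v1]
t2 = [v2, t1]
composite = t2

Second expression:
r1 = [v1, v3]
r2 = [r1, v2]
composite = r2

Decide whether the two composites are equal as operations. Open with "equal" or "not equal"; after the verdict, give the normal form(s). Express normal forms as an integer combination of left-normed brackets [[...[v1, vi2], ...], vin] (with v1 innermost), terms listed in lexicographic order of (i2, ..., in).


equal; both compose to [[v1, v3], v2]

The first expression, normalized: [[v1, v3], v2]
The second expression, normalized: [[v1, v3], v2]
Both agree, so they are equal.


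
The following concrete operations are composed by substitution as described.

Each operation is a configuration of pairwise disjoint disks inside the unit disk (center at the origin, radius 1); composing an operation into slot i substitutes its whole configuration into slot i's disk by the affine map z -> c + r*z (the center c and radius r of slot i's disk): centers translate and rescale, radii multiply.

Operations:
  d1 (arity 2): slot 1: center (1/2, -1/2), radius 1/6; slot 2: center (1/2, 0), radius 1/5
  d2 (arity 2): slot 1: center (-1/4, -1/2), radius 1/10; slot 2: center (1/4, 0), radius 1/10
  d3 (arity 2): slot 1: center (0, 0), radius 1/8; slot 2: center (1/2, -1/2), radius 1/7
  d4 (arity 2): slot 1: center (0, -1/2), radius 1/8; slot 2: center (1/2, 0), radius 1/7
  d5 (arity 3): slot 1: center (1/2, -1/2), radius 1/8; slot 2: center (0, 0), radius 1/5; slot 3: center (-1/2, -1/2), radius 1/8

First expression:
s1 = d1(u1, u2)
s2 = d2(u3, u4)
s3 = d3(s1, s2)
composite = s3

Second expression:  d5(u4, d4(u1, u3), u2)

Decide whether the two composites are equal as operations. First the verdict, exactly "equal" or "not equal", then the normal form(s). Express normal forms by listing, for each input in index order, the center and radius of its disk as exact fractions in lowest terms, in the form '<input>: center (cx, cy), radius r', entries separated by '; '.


not equal; first: u1: center (1/16, -1/16), radius 1/48; u2: center (1/16, 0), radius 1/40; u3: center (13/28, -4/7), radius 1/70; u4: center (15/28, -1/2), radius 1/70; second: u1: center (0, -1/10), radius 1/40; u2: center (-1/2, -1/2), radius 1/8; u3: center (1/10, 0), radius 1/35; u4: center (1/2, -1/2), radius 1/8

In normal form, the first expression is u1: center (1/16, -1/16), radius 1/48; u2: center (1/16, 0), radius 1/40; u3: center (13/28, -4/7), radius 1/70; u4: center (15/28, -1/2), radius 1/70
In normal form, the second expression is u1: center (0, -1/10), radius 1/40; u2: center (-1/2, -1/2), radius 1/8; u3: center (1/10, 0), radius 1/35; u4: center (1/2, -1/2), radius 1/8
No match — not equal.


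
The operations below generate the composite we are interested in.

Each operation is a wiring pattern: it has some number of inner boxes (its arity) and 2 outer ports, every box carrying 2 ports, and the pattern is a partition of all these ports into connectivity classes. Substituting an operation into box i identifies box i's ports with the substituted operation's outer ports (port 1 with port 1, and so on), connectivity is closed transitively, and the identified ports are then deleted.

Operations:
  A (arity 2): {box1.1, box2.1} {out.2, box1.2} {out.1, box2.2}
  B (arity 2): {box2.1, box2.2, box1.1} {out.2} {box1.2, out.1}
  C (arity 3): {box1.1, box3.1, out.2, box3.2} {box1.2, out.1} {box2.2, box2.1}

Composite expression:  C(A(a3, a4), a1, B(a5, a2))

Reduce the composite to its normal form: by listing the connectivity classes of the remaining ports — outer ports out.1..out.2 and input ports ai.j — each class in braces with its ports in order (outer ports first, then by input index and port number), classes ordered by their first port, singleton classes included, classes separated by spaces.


{out.1, a3.2} {out.2, a4.2, a5.2} {a1.1, a1.2} {a2.1, a2.2, a5.1} {a3.1, a4.1}


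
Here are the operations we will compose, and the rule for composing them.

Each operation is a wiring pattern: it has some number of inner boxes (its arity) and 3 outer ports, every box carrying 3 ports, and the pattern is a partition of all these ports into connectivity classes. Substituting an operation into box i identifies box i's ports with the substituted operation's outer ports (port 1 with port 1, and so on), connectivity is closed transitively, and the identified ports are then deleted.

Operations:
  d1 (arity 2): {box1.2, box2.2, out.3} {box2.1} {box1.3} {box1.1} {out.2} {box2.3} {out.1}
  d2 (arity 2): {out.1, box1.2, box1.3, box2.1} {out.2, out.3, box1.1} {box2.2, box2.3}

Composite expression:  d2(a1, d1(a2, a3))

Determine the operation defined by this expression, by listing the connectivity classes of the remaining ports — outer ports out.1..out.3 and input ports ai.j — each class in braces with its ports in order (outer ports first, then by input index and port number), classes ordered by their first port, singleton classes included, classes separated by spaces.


{out.1, a1.2, a1.3} {out.2, out.3, a1.1} {a2.1} {a2.2, a3.2} {a2.3} {a3.1} {a3.3}


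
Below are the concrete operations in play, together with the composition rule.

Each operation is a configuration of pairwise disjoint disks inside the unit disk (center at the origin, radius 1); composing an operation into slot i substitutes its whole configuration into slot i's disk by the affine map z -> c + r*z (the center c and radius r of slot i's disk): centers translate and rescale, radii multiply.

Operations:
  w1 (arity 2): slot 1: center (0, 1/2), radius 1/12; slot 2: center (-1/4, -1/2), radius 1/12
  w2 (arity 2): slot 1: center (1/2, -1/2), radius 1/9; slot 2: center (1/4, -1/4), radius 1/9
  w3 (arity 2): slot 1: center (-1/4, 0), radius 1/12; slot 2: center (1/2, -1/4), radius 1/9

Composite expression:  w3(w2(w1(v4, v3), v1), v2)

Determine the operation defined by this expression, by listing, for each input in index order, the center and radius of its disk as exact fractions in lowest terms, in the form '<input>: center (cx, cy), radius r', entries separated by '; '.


v1: center (-11/48, -1/48), radius 1/108; v2: center (1/2, -1/4), radius 1/9; v3: center (-91/432, -5/108), radius 1/1296; v4: center (-5/24, -1/27), radius 1/1296


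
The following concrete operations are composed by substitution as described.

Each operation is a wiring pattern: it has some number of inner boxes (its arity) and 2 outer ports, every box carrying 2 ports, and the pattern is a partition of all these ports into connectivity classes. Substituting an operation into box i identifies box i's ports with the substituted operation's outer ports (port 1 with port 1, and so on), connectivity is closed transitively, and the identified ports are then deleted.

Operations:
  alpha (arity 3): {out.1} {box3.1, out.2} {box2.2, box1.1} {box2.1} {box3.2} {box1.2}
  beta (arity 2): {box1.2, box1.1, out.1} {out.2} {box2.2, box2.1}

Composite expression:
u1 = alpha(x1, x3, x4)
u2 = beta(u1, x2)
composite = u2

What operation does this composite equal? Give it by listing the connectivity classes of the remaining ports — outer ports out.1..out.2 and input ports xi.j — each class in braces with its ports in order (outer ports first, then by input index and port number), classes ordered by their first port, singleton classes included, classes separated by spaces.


{out.1, x4.1} {out.2} {x1.1, x3.2} {x1.2} {x2.1, x2.2} {x3.1} {x4.2}


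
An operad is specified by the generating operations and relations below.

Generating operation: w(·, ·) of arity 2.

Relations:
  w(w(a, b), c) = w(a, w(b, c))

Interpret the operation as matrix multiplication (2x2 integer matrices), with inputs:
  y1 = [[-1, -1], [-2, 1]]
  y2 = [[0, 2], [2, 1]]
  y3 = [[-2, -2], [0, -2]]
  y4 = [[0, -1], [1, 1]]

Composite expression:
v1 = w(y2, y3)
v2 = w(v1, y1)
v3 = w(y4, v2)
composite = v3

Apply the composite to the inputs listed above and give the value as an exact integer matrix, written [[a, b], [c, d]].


[[-16, 2], [24, -6]]

w(y2, y3) = [[0, -4], [-4, -6]]
w(w(y2, y3), y1) = [[8, -4], [16, -2]]
w(y4, w(w(y2, y3), y1)) = [[-16, 2], [24, -6]]


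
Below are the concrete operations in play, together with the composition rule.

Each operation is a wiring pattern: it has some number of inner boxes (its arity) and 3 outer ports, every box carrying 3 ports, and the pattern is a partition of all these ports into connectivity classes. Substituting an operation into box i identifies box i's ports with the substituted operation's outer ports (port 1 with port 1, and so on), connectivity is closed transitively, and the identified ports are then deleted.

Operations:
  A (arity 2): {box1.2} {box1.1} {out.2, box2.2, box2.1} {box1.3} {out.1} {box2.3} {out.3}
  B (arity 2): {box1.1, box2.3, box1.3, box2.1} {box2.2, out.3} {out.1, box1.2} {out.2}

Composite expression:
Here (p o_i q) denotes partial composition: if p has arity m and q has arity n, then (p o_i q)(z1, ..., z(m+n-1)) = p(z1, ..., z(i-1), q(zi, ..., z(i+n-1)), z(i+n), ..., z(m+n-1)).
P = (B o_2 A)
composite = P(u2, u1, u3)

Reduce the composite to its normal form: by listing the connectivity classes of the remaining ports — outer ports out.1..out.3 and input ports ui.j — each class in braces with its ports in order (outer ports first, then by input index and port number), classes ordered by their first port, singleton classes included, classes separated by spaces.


Reachability decides: close wires over B-identified ports.
after A, the pattern on (u1, u3) reads {out.1} {out.2, u3.1, u3.2} {out.3} {u1.1} {u1.2} {u1.3} {u3.3} (out.j = its outer ports)
after B, the pattern on (u2, u1, u3) reads {out.1, u2.2} {out.2} {out.3, u3.1, u3.2} {u1.1} {u1.2} {u1.3} {u2.1, u2.3} {u3.3} (out.j = its outer ports)

{out.1, u2.2} {out.2} {out.3, u3.1, u3.2} {u1.1} {u1.2} {u1.3} {u2.1, u2.3} {u3.3}


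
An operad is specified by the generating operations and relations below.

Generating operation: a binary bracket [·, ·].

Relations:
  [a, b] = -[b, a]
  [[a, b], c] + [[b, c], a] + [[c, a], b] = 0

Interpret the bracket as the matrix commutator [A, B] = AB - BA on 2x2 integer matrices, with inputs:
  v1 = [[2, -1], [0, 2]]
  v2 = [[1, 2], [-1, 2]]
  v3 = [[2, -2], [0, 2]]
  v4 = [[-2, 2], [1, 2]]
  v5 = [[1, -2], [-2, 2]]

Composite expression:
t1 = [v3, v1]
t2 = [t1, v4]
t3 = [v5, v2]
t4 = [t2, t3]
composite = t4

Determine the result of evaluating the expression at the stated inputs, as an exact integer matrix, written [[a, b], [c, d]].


[[0, 0], [0, 0]]

[v3, v1] = [[0, 0], [0, 0]]
[[v3, v1], v4] = [[0, 0], [0, 0]]
[v5, v2] = [[6, -4], [1, -6]]
[[[v3, v1], v4], [v5, v2]] = [[0, 0], [0, 0]]


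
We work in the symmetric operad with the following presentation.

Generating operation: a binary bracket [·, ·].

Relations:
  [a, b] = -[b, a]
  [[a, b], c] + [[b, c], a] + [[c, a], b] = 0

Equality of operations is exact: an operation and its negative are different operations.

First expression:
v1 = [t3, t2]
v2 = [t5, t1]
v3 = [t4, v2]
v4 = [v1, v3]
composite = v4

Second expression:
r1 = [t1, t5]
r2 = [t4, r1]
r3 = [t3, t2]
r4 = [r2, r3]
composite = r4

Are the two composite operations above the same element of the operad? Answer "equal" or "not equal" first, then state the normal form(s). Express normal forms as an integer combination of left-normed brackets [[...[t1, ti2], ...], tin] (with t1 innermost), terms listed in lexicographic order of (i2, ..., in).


equal: each reduces to [[[[t1, t5], t4], t2], t3] - [[[[t1, t5], t4], t3], t2]

The first expression reduces to [[[[t1, t5], t4], t2], t3] - [[[[t1, t5], t4], t3], t2]
The second expression reduces to [[[[t1, t5], t4], t2], t3] - [[[[t1, t5], t4], t3], t2]
The forms coincide; equal.


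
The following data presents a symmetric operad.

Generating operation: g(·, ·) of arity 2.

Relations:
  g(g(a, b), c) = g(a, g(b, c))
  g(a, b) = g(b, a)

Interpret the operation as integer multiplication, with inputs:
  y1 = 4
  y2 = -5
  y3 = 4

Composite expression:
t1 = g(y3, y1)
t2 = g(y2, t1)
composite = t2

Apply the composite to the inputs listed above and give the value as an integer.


g(y3, y1) = 16
g(y2, g(y3, y1)) = -80

-80


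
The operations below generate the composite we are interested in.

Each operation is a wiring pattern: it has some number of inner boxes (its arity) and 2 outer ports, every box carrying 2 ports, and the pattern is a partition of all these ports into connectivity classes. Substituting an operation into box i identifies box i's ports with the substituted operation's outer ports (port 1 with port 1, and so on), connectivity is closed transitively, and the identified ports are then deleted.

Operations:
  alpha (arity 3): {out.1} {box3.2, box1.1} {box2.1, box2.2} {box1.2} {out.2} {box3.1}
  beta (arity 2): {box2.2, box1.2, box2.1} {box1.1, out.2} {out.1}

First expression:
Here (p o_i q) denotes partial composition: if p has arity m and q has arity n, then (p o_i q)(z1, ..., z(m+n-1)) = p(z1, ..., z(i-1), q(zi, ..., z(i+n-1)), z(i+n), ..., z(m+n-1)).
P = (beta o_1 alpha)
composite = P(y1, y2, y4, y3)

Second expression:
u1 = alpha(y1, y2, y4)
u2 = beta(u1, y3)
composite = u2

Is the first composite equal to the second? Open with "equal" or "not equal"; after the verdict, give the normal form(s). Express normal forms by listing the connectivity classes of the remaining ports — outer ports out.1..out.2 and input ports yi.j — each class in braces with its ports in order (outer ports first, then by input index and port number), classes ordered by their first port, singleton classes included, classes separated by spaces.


equal — both sides give {out.1} {out.2} {y1.1, y4.2} {y1.2} {y2.1, y2.2} {y3.1, y3.2} {y4.1}

The first expression, normalized: {out.1} {out.2} {y1.1, y4.2} {y1.2} {y2.1, y2.2} {y3.1, y3.2} {y4.1}
The second expression, normalized: {out.1} {out.2} {y1.1, y4.2} {y1.2} {y2.1, y2.2} {y3.1, y3.2} {y4.1}
One common form — equal.


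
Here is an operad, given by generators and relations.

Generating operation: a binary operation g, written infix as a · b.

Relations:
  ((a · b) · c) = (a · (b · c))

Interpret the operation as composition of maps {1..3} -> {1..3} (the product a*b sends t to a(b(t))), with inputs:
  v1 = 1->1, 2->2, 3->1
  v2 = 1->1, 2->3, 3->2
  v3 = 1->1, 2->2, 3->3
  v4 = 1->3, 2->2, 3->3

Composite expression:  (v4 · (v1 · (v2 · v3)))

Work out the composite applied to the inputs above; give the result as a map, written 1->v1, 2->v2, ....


1->3, 2->3, 3->2

(v2 · v3) = 1->1, 2->3, 3->2
(v1 · (v2 · v3)) = 1->1, 2->1, 3->2
(v4 · (v1 · (v2 · v3))) = 1->3, 2->3, 3->2


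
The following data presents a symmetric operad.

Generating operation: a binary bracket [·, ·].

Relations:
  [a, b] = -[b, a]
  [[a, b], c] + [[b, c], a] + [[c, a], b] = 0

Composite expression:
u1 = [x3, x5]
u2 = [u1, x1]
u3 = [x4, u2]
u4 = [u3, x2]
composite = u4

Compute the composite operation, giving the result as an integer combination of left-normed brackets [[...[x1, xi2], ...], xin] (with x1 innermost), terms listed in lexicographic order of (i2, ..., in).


[[[[x1, x3], x5], x4], x2] - [[[[x1, x5], x3], x4], x2]

Antisymmetry and Jacobi reduce to x1-anchored left-normed brackets.
Composite bracket: [[x4, [[x3, x5], x1]], x2]
Under [a, b] = ab - ba we get 16 signed associative words (2^4 = 16).
Coefficients come from the x1-initial words:
  x1x3x5x4x2 (sign +1) contributes +[[[[x1, x3], x5], x4], x2]
  x1x5x3x4x2 (sign -1) contributes -[[[[x1, x5], x3], x4], x2]


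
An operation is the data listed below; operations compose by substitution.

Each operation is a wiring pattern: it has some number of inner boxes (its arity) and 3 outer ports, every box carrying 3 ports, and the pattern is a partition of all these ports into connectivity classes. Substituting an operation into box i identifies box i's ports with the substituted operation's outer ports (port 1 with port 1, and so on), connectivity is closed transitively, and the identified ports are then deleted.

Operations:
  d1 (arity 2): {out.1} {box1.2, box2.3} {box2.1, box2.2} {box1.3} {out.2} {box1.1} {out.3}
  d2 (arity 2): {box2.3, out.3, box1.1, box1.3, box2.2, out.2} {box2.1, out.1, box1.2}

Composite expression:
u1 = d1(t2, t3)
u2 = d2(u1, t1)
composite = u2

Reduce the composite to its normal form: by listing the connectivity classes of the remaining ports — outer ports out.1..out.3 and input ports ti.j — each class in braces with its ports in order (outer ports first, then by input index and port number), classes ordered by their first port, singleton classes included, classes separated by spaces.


After gluing at d2, chains via deleted ports link the t-ports.
composing d1 on (t2, t3), with out.j its own outer ports: {out.1} {out.2} {out.3} {t2.1} {t2.2, t3.3} {t2.3} {t3.1, t3.2}
composing d2 on (t2, t3, t1), with out.j its own outer ports: {out.1, t1.1} {out.2, out.3, t1.2, t1.3} {t2.1} {t2.2, t3.3} {t2.3} {t3.1, t3.2}

{out.1, t1.1} {out.2, out.3, t1.2, t1.3} {t2.1} {t2.2, t3.3} {t2.3} {t3.1, t3.2}


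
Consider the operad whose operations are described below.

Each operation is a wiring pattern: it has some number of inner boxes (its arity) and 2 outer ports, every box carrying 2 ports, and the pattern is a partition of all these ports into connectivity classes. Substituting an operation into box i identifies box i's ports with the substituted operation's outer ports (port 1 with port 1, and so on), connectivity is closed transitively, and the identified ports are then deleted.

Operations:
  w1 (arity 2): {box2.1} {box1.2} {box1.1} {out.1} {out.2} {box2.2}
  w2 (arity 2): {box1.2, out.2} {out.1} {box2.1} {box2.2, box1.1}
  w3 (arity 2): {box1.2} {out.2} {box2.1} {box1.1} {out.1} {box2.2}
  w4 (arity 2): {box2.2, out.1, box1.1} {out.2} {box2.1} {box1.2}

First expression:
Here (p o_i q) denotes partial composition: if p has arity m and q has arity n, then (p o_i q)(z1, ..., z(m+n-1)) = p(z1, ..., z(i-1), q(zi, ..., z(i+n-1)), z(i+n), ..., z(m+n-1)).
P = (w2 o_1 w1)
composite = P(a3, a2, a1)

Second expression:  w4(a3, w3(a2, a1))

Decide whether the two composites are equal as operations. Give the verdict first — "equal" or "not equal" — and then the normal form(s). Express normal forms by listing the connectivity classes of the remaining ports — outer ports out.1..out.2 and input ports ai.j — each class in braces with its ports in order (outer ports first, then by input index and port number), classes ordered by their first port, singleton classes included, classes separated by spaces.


Reducing the first expression gives {out.1} {out.2} {a1.1} {a1.2} {a2.1} {a2.2} {a3.1} {a3.2}
Reducing the second expression gives {out.1, a3.1} {out.2} {a1.1} {a1.2} {a2.1} {a2.2} {a3.2}
Distinct normal forms: not equal.

not equal — first {out.1} {out.2} {a1.1} {a1.2} {a2.1} {a2.2} {a3.1} {a3.2}, second {out.1, a3.1} {out.2} {a1.1} {a1.2} {a2.1} {a2.2} {a3.2}


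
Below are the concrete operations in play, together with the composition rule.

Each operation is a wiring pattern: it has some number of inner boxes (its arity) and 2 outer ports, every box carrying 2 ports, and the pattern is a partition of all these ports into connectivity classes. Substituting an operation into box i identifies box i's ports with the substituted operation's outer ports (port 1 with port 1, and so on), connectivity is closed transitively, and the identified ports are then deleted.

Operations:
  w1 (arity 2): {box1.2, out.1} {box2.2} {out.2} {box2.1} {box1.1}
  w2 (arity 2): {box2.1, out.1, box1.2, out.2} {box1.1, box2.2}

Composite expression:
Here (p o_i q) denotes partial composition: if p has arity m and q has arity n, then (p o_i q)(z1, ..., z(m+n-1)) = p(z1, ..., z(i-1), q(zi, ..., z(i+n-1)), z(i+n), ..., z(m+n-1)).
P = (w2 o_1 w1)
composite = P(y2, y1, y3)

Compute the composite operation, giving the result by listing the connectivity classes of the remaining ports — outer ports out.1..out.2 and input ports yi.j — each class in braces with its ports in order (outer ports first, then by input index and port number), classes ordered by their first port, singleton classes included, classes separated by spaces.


{out.1, out.2, y3.1} {y1.1} {y1.2} {y2.1} {y2.2, y3.2}

After gluing at w2, chains via deleted ports link the y-ports.
composing w1 on (y2, y1), with out.j its own outer ports: {out.1, y2.2} {out.2} {y1.1} {y1.2} {y2.1}
composing w2 on (y2, y1, y3), with out.j its own outer ports: {out.1, out.2, y3.1} {y1.1} {y1.2} {y2.1} {y2.2, y3.2}


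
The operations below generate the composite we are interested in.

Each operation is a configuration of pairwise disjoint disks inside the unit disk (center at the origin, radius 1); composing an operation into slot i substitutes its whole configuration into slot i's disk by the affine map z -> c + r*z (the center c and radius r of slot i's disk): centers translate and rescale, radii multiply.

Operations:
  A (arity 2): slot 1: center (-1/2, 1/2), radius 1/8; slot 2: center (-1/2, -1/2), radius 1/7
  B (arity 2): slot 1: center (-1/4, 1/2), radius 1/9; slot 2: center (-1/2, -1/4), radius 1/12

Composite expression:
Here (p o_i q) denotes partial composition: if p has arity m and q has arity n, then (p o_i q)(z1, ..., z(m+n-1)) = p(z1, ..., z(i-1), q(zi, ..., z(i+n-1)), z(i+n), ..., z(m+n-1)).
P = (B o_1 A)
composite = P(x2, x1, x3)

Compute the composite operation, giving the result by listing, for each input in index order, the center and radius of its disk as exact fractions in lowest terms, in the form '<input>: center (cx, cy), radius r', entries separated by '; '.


Each x-disk chains the slot maps above it in B; radii multiply.
input x2: applying the 2 nested substitutions gives center (-11/36, 5/9), radius 1/72
input x1: applying the 2 nested substitutions gives center (-11/36, 4/9), radius 1/63
input x3: applying the 1 nested substitution gives center (-1/2, -1/4), radius 1/12

x1: center (-11/36, 4/9), radius 1/63; x2: center (-11/36, 5/9), radius 1/72; x3: center (-1/2, -1/4), radius 1/12


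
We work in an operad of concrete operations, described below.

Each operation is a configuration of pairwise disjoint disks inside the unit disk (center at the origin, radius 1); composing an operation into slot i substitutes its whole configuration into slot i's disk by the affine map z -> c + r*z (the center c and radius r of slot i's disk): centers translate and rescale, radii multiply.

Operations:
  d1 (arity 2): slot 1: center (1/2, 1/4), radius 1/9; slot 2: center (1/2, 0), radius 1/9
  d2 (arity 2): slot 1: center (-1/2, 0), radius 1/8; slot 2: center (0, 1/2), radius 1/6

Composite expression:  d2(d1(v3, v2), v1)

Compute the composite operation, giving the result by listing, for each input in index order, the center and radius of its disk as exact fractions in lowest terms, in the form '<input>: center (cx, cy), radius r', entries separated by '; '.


v1: center (0, 1/2), radius 1/6; v2: center (-7/16, 0), radius 1/72; v3: center (-7/16, 1/32), radius 1/72

Follow each v-input down from d2: c' goes to c + r*c', radius to r*r'.
v3 passes through 2 substitutions, ending at center (-7/16, 1/32), radius 1/72
v2 passes through 2 substitutions, ending at center (-7/16, 0), radius 1/72
v1 passes through 1 substitution, ending at center (0, 1/2), radius 1/6


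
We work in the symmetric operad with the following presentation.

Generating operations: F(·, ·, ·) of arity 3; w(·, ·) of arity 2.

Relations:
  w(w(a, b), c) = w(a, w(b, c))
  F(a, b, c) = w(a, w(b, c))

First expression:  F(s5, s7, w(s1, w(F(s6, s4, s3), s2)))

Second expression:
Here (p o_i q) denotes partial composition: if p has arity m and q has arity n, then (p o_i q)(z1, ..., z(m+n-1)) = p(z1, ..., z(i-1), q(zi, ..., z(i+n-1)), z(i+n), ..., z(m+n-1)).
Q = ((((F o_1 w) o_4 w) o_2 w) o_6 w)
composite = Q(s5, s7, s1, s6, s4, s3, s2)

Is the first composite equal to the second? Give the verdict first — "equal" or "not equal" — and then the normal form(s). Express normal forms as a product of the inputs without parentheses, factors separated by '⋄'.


The first expression reduces to s5 ⋄ s7 ⋄ s1 ⋄ s6 ⋄ s4 ⋄ s3 ⋄ s2
The second expression reduces to s5 ⋄ s7 ⋄ s1 ⋄ s6 ⋄ s4 ⋄ s3 ⋄ s2
One common form — equal.

equal — both sides give s5 ⋄ s7 ⋄ s1 ⋄ s6 ⋄ s4 ⋄ s3 ⋄ s2


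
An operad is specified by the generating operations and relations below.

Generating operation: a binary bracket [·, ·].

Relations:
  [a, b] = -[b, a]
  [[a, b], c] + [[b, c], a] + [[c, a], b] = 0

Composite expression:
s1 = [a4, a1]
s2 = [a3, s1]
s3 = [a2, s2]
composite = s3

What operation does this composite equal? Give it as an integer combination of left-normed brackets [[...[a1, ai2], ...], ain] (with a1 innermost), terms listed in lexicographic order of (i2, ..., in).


-[[[a1, a4], a3], a2]

Expand each bracket as ab - ba; the a1-initial words give the coefficients.
Composite bracket: [a2, [a3, [a4, a1]]]
Full expansion: 8 signed words from ab - ba (2^3 = 8).
Coefficients come from the a1-initial words:
  word a1a4a3a2 has sign -1, contributing -[[[a1, a4], a3], a2]


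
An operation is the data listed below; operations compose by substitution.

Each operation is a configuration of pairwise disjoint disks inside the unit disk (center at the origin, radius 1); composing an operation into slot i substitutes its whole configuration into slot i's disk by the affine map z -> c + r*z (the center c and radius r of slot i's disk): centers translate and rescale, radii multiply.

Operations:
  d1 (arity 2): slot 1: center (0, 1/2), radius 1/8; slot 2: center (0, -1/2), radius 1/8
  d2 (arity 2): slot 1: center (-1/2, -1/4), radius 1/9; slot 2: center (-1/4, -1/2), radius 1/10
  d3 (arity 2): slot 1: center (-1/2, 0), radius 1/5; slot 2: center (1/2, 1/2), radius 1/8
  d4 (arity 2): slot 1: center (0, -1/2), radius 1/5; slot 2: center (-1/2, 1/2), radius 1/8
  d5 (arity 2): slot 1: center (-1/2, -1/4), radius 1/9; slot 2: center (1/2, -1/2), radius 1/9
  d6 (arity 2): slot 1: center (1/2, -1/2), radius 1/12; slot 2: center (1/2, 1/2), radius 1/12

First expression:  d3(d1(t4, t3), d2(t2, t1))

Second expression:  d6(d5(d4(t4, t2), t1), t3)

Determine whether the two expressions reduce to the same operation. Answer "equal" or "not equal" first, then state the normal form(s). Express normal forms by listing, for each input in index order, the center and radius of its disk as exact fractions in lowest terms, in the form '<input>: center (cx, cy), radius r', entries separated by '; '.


In normal form, the first expression is t1: center (15/32, 7/16), radius 1/80; t2: center (7/16, 15/32), radius 1/72; t3: center (-1/2, -1/10), radius 1/40; t4: center (-1/2, 1/10), radius 1/40
In normal form, the second expression is t1: center (13/24, -13/24), radius 1/108; t2: center (49/108, -223/432), radius 1/864; t3: center (1/2, 1/2), radius 1/12; t4: center (11/24, -227/432), radius 1/540
The forms do not match — not equal.

not equal; first: t1: center (15/32, 7/16), radius 1/80; t2: center (7/16, 15/32), radius 1/72; t3: center (-1/2, -1/10), radius 1/40; t4: center (-1/2, 1/10), radius 1/40; second: t1: center (13/24, -13/24), radius 1/108; t2: center (49/108, -223/432), radius 1/864; t3: center (1/2, 1/2), radius 1/12; t4: center (11/24, -227/432), radius 1/540


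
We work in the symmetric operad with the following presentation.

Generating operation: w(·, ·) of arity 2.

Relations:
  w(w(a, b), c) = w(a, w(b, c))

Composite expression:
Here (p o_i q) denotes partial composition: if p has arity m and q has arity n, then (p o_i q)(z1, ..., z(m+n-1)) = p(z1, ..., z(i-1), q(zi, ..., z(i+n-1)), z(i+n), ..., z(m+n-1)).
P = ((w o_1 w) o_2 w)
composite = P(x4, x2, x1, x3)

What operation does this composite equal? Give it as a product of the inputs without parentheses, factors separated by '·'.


x4 · x2 · x1 · x3


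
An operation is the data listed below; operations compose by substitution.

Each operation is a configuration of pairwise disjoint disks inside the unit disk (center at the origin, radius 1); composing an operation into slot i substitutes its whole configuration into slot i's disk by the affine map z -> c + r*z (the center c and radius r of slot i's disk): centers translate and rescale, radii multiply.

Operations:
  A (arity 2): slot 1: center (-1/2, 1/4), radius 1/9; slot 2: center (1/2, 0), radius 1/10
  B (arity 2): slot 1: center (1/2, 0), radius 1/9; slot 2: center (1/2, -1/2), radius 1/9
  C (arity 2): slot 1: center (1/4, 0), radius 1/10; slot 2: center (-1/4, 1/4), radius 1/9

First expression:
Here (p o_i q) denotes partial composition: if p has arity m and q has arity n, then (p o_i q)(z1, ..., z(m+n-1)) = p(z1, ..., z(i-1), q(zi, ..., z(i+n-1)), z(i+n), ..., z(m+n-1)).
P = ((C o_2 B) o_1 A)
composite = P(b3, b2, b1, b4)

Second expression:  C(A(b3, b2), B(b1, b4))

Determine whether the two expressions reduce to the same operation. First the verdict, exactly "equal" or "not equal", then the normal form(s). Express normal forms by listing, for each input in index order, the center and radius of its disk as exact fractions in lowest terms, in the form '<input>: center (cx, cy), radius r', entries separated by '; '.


The first expression, normalized: b1: center (-7/36, 1/4), radius 1/81; b2: center (3/10, 0), radius 1/100; b3: center (1/5, 1/40), radius 1/90; b4: center (-7/36, 7/36), radius 1/81
The second expression, normalized: b1: center (-7/36, 1/4), radius 1/81; b2: center (3/10, 0), radius 1/100; b3: center (1/5, 1/40), radius 1/90; b4: center (-7/36, 7/36), radius 1/81
One common form — equal.

equal — both sides give b1: center (-7/36, 1/4), radius 1/81; b2: center (3/10, 0), radius 1/100; b3: center (1/5, 1/40), radius 1/90; b4: center (-7/36, 7/36), radius 1/81


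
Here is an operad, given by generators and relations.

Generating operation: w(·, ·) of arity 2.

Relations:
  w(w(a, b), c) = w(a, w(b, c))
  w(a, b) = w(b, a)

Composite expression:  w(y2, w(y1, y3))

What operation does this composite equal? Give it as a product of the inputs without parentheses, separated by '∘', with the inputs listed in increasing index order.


y1 ∘ y2 ∘ y3

Shape and order are irrelevant to w; the y-input set decides.
w(y1, y3) linearizes to y1 ∘ y3
w(y2, w(y1, y3)) linearizes to y2 ∘ y1 ∘ y3
rearranged into index order: y1 ∘ y2 ∘ y3


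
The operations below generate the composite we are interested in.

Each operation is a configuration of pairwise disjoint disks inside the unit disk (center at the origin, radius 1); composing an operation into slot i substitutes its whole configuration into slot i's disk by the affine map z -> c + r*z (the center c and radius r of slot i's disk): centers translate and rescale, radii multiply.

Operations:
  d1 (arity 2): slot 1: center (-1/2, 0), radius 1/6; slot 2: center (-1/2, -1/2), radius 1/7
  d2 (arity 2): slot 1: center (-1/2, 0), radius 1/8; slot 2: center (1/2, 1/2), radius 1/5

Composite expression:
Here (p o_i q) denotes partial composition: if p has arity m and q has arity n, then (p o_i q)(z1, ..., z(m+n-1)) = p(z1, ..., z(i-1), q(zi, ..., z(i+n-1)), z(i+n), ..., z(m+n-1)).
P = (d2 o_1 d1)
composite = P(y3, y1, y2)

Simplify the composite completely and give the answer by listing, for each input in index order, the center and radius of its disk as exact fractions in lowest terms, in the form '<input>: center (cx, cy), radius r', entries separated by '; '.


y1: center (-9/16, -1/16), radius 1/56; y2: center (1/2, 1/2), radius 1/5; y3: center (-9/16, 0), radius 1/48

Only the slot chain above each y matters under d2; compose those maps.
for y3, the 2-step affine chain lands on center (-9/16, 0), radius 1/48
for y1, the 2-step affine chain lands on center (-9/16, -1/16), radius 1/56
for y2, the 1-step affine chain lands on center (1/2, 1/2), radius 1/5


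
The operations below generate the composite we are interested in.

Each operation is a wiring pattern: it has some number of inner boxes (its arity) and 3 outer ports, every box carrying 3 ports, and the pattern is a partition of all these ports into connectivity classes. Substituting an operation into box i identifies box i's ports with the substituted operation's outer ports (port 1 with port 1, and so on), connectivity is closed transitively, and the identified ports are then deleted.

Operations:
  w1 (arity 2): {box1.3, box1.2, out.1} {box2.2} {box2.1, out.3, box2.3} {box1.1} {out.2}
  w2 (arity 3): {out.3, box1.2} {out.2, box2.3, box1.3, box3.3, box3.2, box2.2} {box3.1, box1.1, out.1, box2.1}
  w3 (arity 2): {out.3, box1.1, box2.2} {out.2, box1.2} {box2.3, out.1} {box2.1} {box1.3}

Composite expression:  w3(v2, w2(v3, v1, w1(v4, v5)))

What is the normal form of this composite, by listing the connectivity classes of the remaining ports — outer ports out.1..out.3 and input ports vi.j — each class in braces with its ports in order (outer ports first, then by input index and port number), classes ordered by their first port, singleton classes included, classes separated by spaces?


{out.1, v3.2} {out.2, v2.2} {out.3, v1.2, v1.3, v2.1, v3.3, v5.1, v5.3} {v1.1, v3.1, v4.2, v4.3} {v2.3} {v4.1} {v5.2}


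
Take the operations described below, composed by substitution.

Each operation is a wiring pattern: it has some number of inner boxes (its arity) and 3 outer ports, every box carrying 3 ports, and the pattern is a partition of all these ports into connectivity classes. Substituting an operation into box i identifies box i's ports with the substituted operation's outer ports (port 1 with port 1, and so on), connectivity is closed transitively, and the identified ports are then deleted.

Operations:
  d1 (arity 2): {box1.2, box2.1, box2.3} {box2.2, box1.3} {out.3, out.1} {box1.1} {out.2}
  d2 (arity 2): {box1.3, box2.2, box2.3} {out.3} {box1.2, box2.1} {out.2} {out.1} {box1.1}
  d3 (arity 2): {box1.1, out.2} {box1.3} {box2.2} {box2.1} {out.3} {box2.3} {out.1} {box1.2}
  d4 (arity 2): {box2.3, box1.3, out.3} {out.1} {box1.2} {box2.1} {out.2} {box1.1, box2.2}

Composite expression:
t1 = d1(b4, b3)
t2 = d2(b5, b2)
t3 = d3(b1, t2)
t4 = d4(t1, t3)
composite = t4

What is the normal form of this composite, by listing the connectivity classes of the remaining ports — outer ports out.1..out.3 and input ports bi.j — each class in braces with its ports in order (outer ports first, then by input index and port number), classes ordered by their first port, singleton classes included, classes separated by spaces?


Substituting into d4 glues patterns; closure does the rest.
stage d1: inputs (b4, b3), connectivity {out.1, out.3} {out.2} {b3.1, b3.3, b4.2} {b3.2, b4.3} {b4.1}, out.j its boundary
stage d2: inputs (b5, b2), connectivity {out.1} {out.2} {out.3} {b2.1, b5.2} {b2.2, b2.3, b5.3} {b5.1}, out.j its boundary
stage d3: inputs (b1, b5, b2), connectivity {out.1} {out.2, b1.1} {out.3} {b1.2} {b1.3} {b2.1, b5.2} {b2.2, b2.3, b5.3} {b5.1}, out.j its boundary
stage d4: inputs (b4, b3, b1, b5, b2), connectivity {out.1} {out.2} {out.3, b1.1} {b1.2} {b1.3} {b2.1, b5.2} {b2.2, b2.3, b5.3} {b3.1, b3.3, b4.2} {b3.2, b4.3} {b4.1} {b5.1}, out.j its boundary

{out.1} {out.2} {out.3, b1.1} {b1.2} {b1.3} {b2.1, b5.2} {b2.2, b2.3, b5.3} {b3.1, b3.3, b4.2} {b3.2, b4.3} {b4.1} {b5.1}


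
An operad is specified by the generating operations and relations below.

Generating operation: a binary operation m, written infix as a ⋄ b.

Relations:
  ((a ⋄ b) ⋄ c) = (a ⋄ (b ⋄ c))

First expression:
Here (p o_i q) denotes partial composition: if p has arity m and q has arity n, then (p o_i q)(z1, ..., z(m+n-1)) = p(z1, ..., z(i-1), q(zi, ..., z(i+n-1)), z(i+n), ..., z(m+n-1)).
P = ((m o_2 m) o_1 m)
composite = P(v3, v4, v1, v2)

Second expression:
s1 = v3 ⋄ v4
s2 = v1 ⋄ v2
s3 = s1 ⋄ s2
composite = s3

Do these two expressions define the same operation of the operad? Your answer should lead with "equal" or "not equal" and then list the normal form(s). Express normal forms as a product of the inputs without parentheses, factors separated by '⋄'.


equal; both compose to v3 ⋄ v4 ⋄ v1 ⋄ v2

The first expression, normalized: v3 ⋄ v4 ⋄ v1 ⋄ v2
The second expression, normalized: v3 ⋄ v4 ⋄ v1 ⋄ v2
Both agree, so they are equal.
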